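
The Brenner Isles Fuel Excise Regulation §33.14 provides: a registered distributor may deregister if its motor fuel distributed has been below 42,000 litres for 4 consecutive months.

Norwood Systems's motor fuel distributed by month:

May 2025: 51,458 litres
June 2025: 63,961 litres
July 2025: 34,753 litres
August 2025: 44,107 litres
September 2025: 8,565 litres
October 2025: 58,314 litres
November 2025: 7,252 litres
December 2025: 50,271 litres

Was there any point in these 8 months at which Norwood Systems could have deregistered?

No

Months below 42,000 litres: July 2025, September 2025, November 2025.
Longest run of consecutive months below the threshold: 1.
1 < 4, so Norwood Systems never became eligible.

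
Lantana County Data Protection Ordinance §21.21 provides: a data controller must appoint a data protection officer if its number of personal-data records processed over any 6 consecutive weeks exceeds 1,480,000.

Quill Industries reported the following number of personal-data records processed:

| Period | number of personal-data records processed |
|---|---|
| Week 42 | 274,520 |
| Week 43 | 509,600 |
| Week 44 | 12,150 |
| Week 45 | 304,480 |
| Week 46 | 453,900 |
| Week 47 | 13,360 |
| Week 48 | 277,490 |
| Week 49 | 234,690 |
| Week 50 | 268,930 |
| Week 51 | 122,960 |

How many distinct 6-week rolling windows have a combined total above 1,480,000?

3

Week 42–Week 47: 274,520 + 509,600 + 12,150 + 304,480 + 453,900 + 13,360 = 1,568,010 (over)
Week 43–Week 48: 509,600 + 12,150 + 304,480 + 453,900 + 13,360 + 277,490 = 1,570,980 (over)
Week 44–Week 49: 12,150 + 304,480 + 453,900 + 13,360 + 277,490 + 234,690 = 1,296,070 (under)
Week 45–Week 50: 304,480 + 453,900 + 13,360 + 277,490 + 234,690 + 268,930 = 1,552,850 (over)
Week 46–Week 51: 453,900 + 13,360 + 277,490 + 234,690 + 268,930 + 122,960 = 1,371,330 (under)
3 windows exceed the threshold.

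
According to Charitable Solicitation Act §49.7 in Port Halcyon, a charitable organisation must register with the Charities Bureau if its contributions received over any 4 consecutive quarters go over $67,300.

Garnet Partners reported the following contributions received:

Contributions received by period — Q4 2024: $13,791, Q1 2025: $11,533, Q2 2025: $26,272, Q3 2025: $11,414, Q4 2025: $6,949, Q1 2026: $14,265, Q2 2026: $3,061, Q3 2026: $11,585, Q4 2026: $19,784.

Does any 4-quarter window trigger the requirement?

No

Q4 2024–Q3 2025: $13,791 + $11,533 + $26,272 + $11,414 = $63,010 (under)
Q1 2025–Q4 2025: $11,533 + $26,272 + $11,414 + $6,949 = $56,168 (under)
Q2 2025–Q1 2026: $26,272 + $11,414 + $6,949 + $14,265 = $58,900 (under)
Q3 2025–Q2 2026: $11,414 + $6,949 + $14,265 + $3,061 = $35,689 (under)
Q4 2025–Q3 2026: $6,949 + $14,265 + $3,061 + $11,585 = $35,860 (under)
Q1 2026–Q4 2026: $14,265 + $3,061 + $11,585 + $19,784 = $48,695 (under)
No window exceeds $67,300.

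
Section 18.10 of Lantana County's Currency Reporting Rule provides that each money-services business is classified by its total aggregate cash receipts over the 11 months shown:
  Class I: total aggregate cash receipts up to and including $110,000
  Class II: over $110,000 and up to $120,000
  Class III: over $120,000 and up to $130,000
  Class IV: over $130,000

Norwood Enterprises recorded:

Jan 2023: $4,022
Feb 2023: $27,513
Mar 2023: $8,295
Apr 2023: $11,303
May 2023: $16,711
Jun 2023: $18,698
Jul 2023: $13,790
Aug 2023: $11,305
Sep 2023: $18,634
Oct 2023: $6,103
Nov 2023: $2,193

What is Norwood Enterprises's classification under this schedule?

Class IV

Total aggregate cash receipts: $4,022 + $27,513 + $8,295 + $11,303 + $16,711 + $18,698 + $13,790 + $11,305 + $18,634 + $6,103 + $2,193 = $138,567.
$138,567 > $130,000, so Class IV applies.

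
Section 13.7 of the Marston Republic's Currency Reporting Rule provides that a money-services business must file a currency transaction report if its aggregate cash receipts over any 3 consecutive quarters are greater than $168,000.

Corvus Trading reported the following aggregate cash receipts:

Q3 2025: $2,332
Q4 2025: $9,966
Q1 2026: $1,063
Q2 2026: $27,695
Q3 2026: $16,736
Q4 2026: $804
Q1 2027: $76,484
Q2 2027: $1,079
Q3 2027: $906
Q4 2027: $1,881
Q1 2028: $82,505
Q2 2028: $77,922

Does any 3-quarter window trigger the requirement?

Q3 2025–Q1 2026: $2,332 + $9,966 + $1,063 = $13,361 (under)
Q4 2025–Q2 2026: $9,966 + $1,063 + $27,695 = $38,724 (under)
Q1 2026–Q3 2026: $1,063 + $27,695 + $16,736 = $45,494 (under)
Q2 2026–Q4 2026: $27,695 + $16,736 + $804 = $45,235 (under)
Q3 2026–Q1 2027: $16,736 + $804 + $76,484 = $94,024 (under)
Q4 2026–Q2 2027: $804 + $76,484 + $1,079 = $78,367 (under)
Q1 2027–Q3 2027: $76,484 + $1,079 + $906 = $78,469 (under)
Q2 2027–Q4 2027: $1,079 + $906 + $1,881 = $3,866 (under)
Q3 2027–Q1 2028: $906 + $1,881 + $82,505 = $85,292 (under)
Q4 2027–Q2 2028: $1,881 + $82,505 + $77,922 = $162,308 (under)
No window exceeds $168,000.

No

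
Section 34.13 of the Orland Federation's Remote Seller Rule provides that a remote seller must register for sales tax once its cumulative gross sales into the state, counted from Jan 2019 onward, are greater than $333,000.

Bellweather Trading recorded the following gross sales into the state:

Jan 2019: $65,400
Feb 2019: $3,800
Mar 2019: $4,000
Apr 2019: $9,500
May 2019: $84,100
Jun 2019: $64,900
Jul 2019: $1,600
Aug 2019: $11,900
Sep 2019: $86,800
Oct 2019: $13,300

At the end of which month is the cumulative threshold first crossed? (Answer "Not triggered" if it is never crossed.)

Oct 2019

Through Jan 2019: $65,400
Through Feb 2019: $69,200
Through Mar 2019: $73,200
Through Apr 2019: $82,700
Through May 2019: $166,800
Through Jun 2019: $231,700
Through Jul 2019: $233,300
Through Aug 2019: $245,200
Through Sep 2019: $332,000
Through Oct 2019: $345,300 ← exceeds threshold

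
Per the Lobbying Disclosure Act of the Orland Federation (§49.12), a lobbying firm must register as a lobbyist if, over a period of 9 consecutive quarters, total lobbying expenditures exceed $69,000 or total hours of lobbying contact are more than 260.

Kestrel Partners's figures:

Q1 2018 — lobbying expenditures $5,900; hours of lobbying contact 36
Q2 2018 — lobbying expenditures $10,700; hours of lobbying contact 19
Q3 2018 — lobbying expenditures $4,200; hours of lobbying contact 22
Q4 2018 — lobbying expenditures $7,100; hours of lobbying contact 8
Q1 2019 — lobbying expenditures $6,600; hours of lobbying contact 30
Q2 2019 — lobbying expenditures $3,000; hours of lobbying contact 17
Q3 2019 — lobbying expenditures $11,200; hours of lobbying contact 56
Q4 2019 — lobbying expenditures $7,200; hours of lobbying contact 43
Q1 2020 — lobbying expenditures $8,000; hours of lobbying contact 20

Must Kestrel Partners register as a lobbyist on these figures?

No

Total lobbying expenditures: $5,900 + $10,700 + $4,200 + $7,100 + $6,600 + $3,000 + $11,200 + $7,200 + $8,000 = $63,900 (≤ $69,000).
Total hours of lobbying contact: 36 + 19 + 22 + 8 + 30 + 17 + 56 + 43 + 20 = 251 (≤ 260).
The test is 'or': neither threshold is exceeded.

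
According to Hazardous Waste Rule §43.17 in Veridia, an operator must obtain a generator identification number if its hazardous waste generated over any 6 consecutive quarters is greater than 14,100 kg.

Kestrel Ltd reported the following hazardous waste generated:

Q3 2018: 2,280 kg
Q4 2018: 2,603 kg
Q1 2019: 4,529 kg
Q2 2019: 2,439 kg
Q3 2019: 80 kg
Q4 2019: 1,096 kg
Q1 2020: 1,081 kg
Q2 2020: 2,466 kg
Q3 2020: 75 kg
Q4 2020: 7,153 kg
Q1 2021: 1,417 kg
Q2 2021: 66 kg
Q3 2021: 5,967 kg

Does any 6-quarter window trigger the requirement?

Yes

Q3 2018–Q4 2019: 2,280 kg + 2,603 kg + 4,529 kg + 2,439 kg + 80 kg + 1,096 kg = 13,027 kg (under)
Q4 2018–Q1 2020: 2,603 kg + 4,529 kg + 2,439 kg + 80 kg + 1,096 kg + 1,081 kg = 11,828 kg (under)
Q1 2019–Q2 2020: 4,529 kg + 2,439 kg + 80 kg + 1,096 kg + 1,081 kg + 2,466 kg = 11,691 kg (under)
Q2 2019–Q3 2020: 2,439 kg + 80 kg + 1,096 kg + 1,081 kg + 2,466 kg + 75 kg = 7,237 kg (under)
Q3 2019–Q4 2020: 80 kg + 1,096 kg + 1,081 kg + 2,466 kg + 75 kg + 7,153 kg = 11,951 kg (under)
Q4 2019–Q1 2021: 1,096 kg + 1,081 kg + 2,466 kg + 75 kg + 7,153 kg + 1,417 kg = 13,288 kg (under)
Q1 2020–Q2 2021: 1,081 kg + 2,466 kg + 75 kg + 7,153 kg + 1,417 kg + 66 kg = 12,258 kg (under)
Q2 2020–Q3 2021: 2,466 kg + 75 kg + 7,153 kg + 1,417 kg + 66 kg + 5,967 kg = 17,144 kg (over)
At least one window exceeds 14,100 kg.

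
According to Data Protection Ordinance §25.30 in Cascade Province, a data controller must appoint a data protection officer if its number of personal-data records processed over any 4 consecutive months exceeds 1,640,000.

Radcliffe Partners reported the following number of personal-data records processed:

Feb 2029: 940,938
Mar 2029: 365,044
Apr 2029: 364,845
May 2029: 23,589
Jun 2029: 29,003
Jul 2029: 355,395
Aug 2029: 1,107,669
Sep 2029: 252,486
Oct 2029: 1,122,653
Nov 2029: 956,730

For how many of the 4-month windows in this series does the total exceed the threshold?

Feb 2029–May 2029: 940,938 + 365,044 + 364,845 + 23,589 = 1,694,416 (over)
Mar 2029–Jun 2029: 365,044 + 364,845 + 23,589 + 29,003 = 782,481 (under)
Apr 2029–Jul 2029: 364,845 + 23,589 + 29,003 + 355,395 = 772,832 (under)
May 2029–Aug 2029: 23,589 + 29,003 + 355,395 + 1,107,669 = 1,515,656 (under)
Jun 2029–Sep 2029: 29,003 + 355,395 + 1,107,669 + 252,486 = 1,744,553 (over)
Jul 2029–Oct 2029: 355,395 + 1,107,669 + 252,486 + 1,122,653 = 2,838,203 (over)
Aug 2029–Nov 2029: 1,107,669 + 252,486 + 1,122,653 + 956,730 = 3,439,538 (over)
4 windows exceed the threshold.

4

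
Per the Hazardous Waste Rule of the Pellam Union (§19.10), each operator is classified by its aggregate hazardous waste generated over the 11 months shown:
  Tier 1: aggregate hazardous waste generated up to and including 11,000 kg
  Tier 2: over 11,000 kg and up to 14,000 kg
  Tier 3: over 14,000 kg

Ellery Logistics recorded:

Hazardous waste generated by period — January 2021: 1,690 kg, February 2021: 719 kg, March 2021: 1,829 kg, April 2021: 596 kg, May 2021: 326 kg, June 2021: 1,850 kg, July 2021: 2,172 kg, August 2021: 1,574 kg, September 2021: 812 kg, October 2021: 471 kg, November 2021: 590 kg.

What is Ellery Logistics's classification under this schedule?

Aggregate hazardous waste generated: 1,690 kg + 719 kg + 1,829 kg + 596 kg + 326 kg + 1,850 kg + 2,172 kg + 1,574 kg + 812 kg + 471 kg + 590 kg = 12,629 kg.
11,000 kg < 12,629 kg ≤ 14,000 kg, so Tier 2 applies.

Tier 2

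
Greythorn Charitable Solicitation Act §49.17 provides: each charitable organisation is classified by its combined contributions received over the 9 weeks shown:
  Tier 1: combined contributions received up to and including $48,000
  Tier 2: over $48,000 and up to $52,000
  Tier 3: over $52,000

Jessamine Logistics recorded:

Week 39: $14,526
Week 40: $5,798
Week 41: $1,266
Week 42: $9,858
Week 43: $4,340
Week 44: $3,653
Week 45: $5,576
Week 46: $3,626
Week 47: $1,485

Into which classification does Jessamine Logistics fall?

Tier 2

Combined contributions received: $14,526 + $5,798 + $1,266 + $9,858 + $4,340 + $3,653 + $5,576 + $3,626 + $1,485 = $50,128.
$48,000 < $50,128 ≤ $52,000, so Tier 2 applies.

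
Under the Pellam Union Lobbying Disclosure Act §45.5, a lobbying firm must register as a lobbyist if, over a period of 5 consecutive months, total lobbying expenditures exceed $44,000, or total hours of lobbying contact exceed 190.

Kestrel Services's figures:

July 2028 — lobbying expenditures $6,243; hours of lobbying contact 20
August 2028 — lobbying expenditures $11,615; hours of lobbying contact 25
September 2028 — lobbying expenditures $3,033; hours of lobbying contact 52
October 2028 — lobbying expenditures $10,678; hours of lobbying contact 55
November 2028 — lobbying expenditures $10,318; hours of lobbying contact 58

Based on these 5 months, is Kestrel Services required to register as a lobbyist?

Yes

Total lobbying expenditures: $6,243 + $11,615 + $3,033 + $10,678 + $10,318 = $41,887 (≤ $44,000).
Total hours of lobbying contact: 20 + 25 + 52 + 55 + 58 = 210 (> 190).
The test is 'or': at least one threshold is exceeded.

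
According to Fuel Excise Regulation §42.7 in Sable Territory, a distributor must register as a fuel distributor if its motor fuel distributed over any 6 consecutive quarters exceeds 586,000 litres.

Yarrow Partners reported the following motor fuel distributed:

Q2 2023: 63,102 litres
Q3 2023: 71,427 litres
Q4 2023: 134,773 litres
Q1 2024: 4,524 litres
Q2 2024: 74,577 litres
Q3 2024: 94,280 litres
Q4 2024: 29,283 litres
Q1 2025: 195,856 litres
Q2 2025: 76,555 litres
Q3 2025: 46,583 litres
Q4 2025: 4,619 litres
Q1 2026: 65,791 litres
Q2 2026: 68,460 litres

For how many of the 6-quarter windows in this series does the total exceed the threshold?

Q2 2023–Q3 2024: 63,102 litres + 71,427 litres + 134,773 litres + 4,524 litres + 74,577 litres + 94,280 litres = 442,683 litres (under)
Q3 2023–Q4 2024: 71,427 litres + 134,773 litres + 4,524 litres + 74,577 litres + 94,280 litres + 29,283 litres = 408,864 litres (under)
Q4 2023–Q1 2025: 134,773 litres + 4,524 litres + 74,577 litres + 94,280 litres + 29,283 litres + 195,856 litres = 533,293 litres (under)
Q1 2024–Q2 2025: 4,524 litres + 74,577 litres + 94,280 litres + 29,283 litres + 195,856 litres + 76,555 litres = 475,075 litres (under)
Q2 2024–Q3 2025: 74,577 litres + 94,280 litres + 29,283 litres + 195,856 litres + 76,555 litres + 46,583 litres = 517,134 litres (under)
Q3 2024–Q4 2025: 94,280 litres + 29,283 litres + 195,856 litres + 76,555 litres + 46,583 litres + 4,619 litres = 447,176 litres (under)
Q4 2024–Q1 2026: 29,283 litres + 195,856 litres + 76,555 litres + 46,583 litres + 4,619 litres + 65,791 litres = 418,687 litres (under)
Q1 2025–Q2 2026: 195,856 litres + 76,555 litres + 46,583 litres + 4,619 litres + 65,791 litres + 68,460 litres = 457,864 litres (under)
0 windows exceed the threshold.

0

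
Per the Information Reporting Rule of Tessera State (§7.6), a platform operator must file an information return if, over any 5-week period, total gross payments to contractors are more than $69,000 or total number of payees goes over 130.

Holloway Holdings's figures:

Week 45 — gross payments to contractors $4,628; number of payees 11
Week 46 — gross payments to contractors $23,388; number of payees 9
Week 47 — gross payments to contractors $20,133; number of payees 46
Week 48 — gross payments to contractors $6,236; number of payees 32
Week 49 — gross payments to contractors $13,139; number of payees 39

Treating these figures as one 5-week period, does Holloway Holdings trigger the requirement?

Total gross payments to contractors: $4,628 + $23,388 + $20,133 + $6,236 + $13,139 = $67,524 (≤ $69,000).
Total number of payees: 11 + 9 + 46 + 32 + 39 = 137 (> 130).
The test is 'or': at least one threshold is exceeded.

Yes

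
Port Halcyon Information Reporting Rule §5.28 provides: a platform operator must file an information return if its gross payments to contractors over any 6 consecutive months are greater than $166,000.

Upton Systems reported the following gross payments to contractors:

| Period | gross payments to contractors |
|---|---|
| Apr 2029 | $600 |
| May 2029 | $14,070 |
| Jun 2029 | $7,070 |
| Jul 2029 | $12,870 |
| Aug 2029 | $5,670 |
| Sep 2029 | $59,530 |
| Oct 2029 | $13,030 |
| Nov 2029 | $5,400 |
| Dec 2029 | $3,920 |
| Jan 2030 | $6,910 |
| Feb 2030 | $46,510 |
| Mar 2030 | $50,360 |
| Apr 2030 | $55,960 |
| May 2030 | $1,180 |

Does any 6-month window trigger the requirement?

Yes

Apr 2029–Sep 2029: $600 + $14,070 + $7,070 + $12,870 + $5,670 + $59,530 = $99,810 (under)
May 2029–Oct 2029: $14,070 + $7,070 + $12,870 + $5,670 + $59,530 + $13,030 = $112,240 (under)
Jun 2029–Nov 2029: $7,070 + $12,870 + $5,670 + $59,530 + $13,030 + $5,400 = $103,570 (under)
Jul 2029–Dec 2029: $12,870 + $5,670 + $59,530 + $13,030 + $5,400 + $3,920 = $100,420 (under)
Aug 2029–Jan 2030: $5,670 + $59,530 + $13,030 + $5,400 + $3,920 + $6,910 = $94,460 (under)
Sep 2029–Feb 2030: $59,530 + $13,030 + $5,400 + $3,920 + $6,910 + $46,510 = $135,300 (under)
Oct 2029–Mar 2030: $13,030 + $5,400 + $3,920 + $6,910 + $46,510 + $50,360 = $126,130 (under)
Nov 2029–Apr 2030: $5,400 + $3,920 + $6,910 + $46,510 + $50,360 + $55,960 = $169,060 (over)
Dec 2029–May 2030: $3,920 + $6,910 + $46,510 + $50,360 + $55,960 + $1,180 = $164,840 (under)
At least one window exceeds $166,000.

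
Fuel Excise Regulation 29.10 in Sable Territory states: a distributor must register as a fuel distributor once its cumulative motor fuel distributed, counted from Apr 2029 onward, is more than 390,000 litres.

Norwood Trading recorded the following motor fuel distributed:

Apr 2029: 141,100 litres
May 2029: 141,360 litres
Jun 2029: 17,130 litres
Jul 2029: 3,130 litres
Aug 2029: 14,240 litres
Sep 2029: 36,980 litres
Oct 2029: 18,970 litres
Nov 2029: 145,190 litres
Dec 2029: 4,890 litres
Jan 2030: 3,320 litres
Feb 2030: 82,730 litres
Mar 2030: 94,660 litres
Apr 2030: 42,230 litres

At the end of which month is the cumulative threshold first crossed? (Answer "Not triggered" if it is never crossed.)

Through Apr 2029: 141,100 litres
Through May 2029: 282,460 litres
Through Jun 2029: 299,590 litres
Through Jul 2029: 302,720 litres
Through Aug 2029: 316,960 litres
Through Sep 2029: 353,940 litres
Through Oct 2029: 372,910 litres
Through Nov 2029: 518,100 litres ← exceeds threshold

Nov 2029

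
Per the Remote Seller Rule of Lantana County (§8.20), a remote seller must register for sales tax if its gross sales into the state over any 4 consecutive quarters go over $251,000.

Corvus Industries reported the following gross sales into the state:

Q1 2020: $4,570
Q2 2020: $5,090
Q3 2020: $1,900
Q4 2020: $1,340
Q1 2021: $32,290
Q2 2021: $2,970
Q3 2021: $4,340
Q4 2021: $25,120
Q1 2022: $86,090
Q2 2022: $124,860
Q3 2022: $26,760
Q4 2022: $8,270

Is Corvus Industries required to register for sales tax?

Yes

Q1 2020–Q4 2020: $4,570 + $5,090 + $1,900 + $1,340 = $12,900 (under)
Q2 2020–Q1 2021: $5,090 + $1,900 + $1,340 + $32,290 = $40,620 (under)
Q3 2020–Q2 2021: $1,900 + $1,340 + $32,290 + $2,970 = $38,500 (under)
Q4 2020–Q3 2021: $1,340 + $32,290 + $2,970 + $4,340 = $40,940 (under)
Q1 2021–Q4 2021: $32,290 + $2,970 + $4,340 + $25,120 = $64,720 (under)
Q2 2021–Q1 2022: $2,970 + $4,340 + $25,120 + $86,090 = $118,520 (under)
Q3 2021–Q2 2022: $4,340 + $25,120 + $86,090 + $124,860 = $240,410 (under)
Q4 2021–Q3 2022: $25,120 + $86,090 + $124,860 + $26,760 = $262,830 (over)
Q1 2022–Q4 2022: $86,090 + $124,860 + $26,760 + $8,270 = $245,980 (under)
At least one window exceeds $251,000.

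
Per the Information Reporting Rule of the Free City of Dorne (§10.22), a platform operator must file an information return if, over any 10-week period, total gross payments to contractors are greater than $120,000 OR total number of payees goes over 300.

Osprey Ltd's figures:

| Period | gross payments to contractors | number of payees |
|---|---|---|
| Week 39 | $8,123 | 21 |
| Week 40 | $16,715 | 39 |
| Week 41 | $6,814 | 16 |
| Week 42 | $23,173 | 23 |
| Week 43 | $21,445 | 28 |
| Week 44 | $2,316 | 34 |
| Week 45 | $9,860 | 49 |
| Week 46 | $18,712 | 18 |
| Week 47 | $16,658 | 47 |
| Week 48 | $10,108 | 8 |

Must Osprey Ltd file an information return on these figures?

Yes

Total gross payments to contractors: $8,123 + $16,715 + $6,814 + $23,173 + $21,445 + $2,316 + $9,860 + $18,712 + $16,658 + $10,108 = $133,924 (> $120,000).
Total number of payees: 21 + 39 + 16 + 23 + 28 + 34 + 49 + 18 + 47 + 8 = 283 (≤ 300).
The test is 'or': at least one threshold is exceeded.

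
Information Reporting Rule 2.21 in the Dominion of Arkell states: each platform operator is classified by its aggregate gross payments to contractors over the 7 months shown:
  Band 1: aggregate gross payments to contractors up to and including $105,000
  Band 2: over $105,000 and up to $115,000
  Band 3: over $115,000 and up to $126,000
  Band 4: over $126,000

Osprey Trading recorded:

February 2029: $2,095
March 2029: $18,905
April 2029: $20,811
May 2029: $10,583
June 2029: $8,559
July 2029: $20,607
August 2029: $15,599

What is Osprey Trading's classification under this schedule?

Aggregate gross payments to contractors: $2,095 + $18,905 + $20,811 + $10,583 + $8,559 + $20,607 + $15,599 = $97,159.
$97,159 ≤ $105,000, so Band 1 applies.

Band 1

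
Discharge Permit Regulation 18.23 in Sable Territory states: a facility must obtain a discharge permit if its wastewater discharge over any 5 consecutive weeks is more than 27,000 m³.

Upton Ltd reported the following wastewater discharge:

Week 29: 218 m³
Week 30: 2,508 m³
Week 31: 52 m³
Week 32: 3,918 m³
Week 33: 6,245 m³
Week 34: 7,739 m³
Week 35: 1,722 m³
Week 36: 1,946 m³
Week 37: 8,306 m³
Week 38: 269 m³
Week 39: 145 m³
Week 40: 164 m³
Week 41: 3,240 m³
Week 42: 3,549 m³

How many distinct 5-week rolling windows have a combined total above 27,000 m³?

Week 29–Week 33: 218 m³ + 2,508 m³ + 52 m³ + 3,918 m³ + 6,245 m³ = 12,941 m³ (under)
Week 30–Week 34: 2,508 m³ + 52 m³ + 3,918 m³ + 6,245 m³ + 7,739 m³ = 20,462 m³ (under)
Week 31–Week 35: 52 m³ + 3,918 m³ + 6,245 m³ + 7,739 m³ + 1,722 m³ = 19,676 m³ (under)
Week 32–Week 36: 3,918 m³ + 6,245 m³ + 7,739 m³ + 1,722 m³ + 1,946 m³ = 21,570 m³ (under)
Week 33–Week 37: 6,245 m³ + 7,739 m³ + 1,722 m³ + 1,946 m³ + 8,306 m³ = 25,958 m³ (under)
Week 34–Week 38: 7,739 m³ + 1,722 m³ + 1,946 m³ + 8,306 m³ + 269 m³ = 19,982 m³ (under)
Week 35–Week 39: 1,722 m³ + 1,946 m³ + 8,306 m³ + 269 m³ + 145 m³ = 12,388 m³ (under)
Week 36–Week 40: 1,946 m³ + 8,306 m³ + 269 m³ + 145 m³ + 164 m³ = 10,830 m³ (under)
Week 37–Week 41: 8,306 m³ + 269 m³ + 145 m³ + 164 m³ + 3,240 m³ = 12,124 m³ (under)
Week 38–Week 42: 269 m³ + 145 m³ + 164 m³ + 3,240 m³ + 3,549 m³ = 7,367 m³ (under)
0 windows exceed the threshold.

0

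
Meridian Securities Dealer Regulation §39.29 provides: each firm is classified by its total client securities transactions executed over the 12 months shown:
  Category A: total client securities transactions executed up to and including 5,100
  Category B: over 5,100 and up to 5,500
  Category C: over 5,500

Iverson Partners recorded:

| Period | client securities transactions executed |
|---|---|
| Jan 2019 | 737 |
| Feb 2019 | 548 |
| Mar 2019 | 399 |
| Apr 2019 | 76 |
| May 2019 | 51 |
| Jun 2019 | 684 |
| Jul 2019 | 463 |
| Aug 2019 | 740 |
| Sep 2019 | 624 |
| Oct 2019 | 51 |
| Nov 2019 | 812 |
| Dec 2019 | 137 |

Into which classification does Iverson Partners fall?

Category B

Total client securities transactions executed: 737 + 548 + 399 + 76 + 51 + 684 + 463 + 740 + 624 + 51 + 812 + 137 = 5,322.
5,100 < 5,322 ≤ 5,500, so Category B applies.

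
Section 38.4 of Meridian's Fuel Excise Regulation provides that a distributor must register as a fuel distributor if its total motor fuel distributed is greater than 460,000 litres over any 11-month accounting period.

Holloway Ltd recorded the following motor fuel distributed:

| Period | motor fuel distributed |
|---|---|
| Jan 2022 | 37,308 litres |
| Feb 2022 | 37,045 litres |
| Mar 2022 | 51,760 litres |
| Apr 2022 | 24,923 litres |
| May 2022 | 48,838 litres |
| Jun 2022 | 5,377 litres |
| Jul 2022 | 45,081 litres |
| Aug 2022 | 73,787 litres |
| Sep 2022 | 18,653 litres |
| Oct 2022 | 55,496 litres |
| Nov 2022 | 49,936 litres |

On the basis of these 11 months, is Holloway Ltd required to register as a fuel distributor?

Total motor fuel distributed: 37,308 litres + 37,045 litres + 51,760 litres + 24,923 litres + 48,838 litres + 5,377 litres + 45,081 litres + 73,787 litres + 18,653 litres + 55,496 litres + 49,936 litres = 448,204 litres.
448,204 litres ≤ 460,000 litres, so the threshold is not exceeded.

No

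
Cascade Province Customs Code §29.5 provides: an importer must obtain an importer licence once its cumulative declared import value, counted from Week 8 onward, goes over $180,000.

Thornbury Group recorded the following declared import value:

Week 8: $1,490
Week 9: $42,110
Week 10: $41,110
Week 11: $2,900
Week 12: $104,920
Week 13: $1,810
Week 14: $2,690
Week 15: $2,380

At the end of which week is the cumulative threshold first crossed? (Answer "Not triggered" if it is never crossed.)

Week 12

Through Week 8: $1,490
Through Week 9: $43,600
Through Week 10: $84,710
Through Week 11: $87,610
Through Week 12: $192,530 ← exceeds threshold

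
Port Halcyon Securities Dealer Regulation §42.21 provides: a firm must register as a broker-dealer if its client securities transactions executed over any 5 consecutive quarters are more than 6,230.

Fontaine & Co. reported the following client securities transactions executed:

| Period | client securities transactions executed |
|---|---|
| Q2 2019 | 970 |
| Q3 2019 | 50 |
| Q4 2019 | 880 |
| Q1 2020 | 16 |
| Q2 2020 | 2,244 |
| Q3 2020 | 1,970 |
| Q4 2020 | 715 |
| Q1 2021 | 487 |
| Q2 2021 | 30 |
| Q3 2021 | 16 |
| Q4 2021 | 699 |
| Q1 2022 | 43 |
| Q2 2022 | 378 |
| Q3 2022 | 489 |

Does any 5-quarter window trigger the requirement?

No

Q2 2019–Q2 2020: 970 + 50 + 880 + 16 + 2,244 = 4,160 (under)
Q3 2019–Q3 2020: 50 + 880 + 16 + 2,244 + 1,970 = 5,160 (under)
Q4 2019–Q4 2020: 880 + 16 + 2,244 + 1,970 + 715 = 5,825 (under)
Q1 2020–Q1 2021: 16 + 2,244 + 1,970 + 715 + 487 = 5,432 (under)
Q2 2020–Q2 2021: 2,244 + 1,970 + 715 + 487 + 30 = 5,446 (under)
Q3 2020–Q3 2021: 1,970 + 715 + 487 + 30 + 16 = 3,218 (under)
Q4 2020–Q4 2021: 715 + 487 + 30 + 16 + 699 = 1,947 (under)
Q1 2021–Q1 2022: 487 + 30 + 16 + 699 + 43 = 1,275 (under)
Q2 2021–Q2 2022: 30 + 16 + 699 + 43 + 378 = 1,166 (under)
Q3 2021–Q3 2022: 16 + 699 + 43 + 378 + 489 = 1,625 (under)
No window exceeds 6,230.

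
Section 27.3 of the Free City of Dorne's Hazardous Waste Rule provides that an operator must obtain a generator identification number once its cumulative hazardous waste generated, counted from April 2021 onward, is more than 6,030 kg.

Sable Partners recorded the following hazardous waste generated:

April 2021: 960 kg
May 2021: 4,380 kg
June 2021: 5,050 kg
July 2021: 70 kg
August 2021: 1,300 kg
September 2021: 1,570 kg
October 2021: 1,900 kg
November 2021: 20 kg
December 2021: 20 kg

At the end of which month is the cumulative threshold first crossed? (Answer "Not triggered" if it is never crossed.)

June 2021

Through April 2021: 960 kg
Through May 2021: 5,340 kg
Through June 2021: 10,390 kg ← exceeds threshold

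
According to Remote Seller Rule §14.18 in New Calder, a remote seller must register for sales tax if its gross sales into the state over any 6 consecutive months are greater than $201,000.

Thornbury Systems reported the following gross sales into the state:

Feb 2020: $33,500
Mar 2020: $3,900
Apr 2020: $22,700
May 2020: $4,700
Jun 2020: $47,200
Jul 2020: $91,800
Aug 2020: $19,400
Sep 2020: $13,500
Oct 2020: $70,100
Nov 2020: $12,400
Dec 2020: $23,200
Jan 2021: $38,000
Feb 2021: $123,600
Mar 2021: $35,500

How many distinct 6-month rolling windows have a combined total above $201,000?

6

Feb 2020–Jul 2020: $33,500 + $3,900 + $22,700 + $4,700 + $47,200 + $91,800 = $203,800 (over)
Mar 2020–Aug 2020: $3,900 + $22,700 + $4,700 + $47,200 + $91,800 + $19,400 = $189,700 (under)
Apr 2020–Sep 2020: $22,700 + $4,700 + $47,200 + $91,800 + $19,400 + $13,500 = $199,300 (under)
May 2020–Oct 2020: $4,700 + $47,200 + $91,800 + $19,400 + $13,500 + $70,100 = $246,700 (over)
Jun 2020–Nov 2020: $47,200 + $91,800 + $19,400 + $13,500 + $70,100 + $12,400 = $254,400 (over)
Jul 2020–Dec 2020: $91,800 + $19,400 + $13,500 + $70,100 + $12,400 + $23,200 = $230,400 (over)
Aug 2020–Jan 2021: $19,400 + $13,500 + $70,100 + $12,400 + $23,200 + $38,000 = $176,600 (under)
Sep 2020–Feb 2021: $13,500 + $70,100 + $12,400 + $23,200 + $38,000 + $123,600 = $280,800 (over)
Oct 2020–Mar 2021: $70,100 + $12,400 + $23,200 + $38,000 + $123,600 + $35,500 = $302,800 (over)
6 windows exceed the threshold.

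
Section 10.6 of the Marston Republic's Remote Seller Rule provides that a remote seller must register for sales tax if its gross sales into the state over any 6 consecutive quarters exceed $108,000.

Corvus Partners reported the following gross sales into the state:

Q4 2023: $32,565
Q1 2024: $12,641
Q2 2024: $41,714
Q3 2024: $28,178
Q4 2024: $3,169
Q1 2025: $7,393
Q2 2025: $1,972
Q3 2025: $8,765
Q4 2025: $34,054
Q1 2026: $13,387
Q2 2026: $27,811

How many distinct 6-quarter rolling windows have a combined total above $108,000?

1

Q4 2023–Q1 2025: $32,565 + $12,641 + $41,714 + $28,178 + $3,169 + $7,393 = $125,660 (over)
Q1 2024–Q2 2025: $12,641 + $41,714 + $28,178 + $3,169 + $7,393 + $1,972 = $95,067 (under)
Q2 2024–Q3 2025: $41,714 + $28,178 + $3,169 + $7,393 + $1,972 + $8,765 = $91,191 (under)
Q3 2024–Q4 2025: $28,178 + $3,169 + $7,393 + $1,972 + $8,765 + $34,054 = $83,531 (under)
Q4 2024–Q1 2026: $3,169 + $7,393 + $1,972 + $8,765 + $34,054 + $13,387 = $68,740 (under)
Q1 2025–Q2 2026: $7,393 + $1,972 + $8,765 + $34,054 + $13,387 + $27,811 = $93,382 (under)
1 window exceeds the threshold.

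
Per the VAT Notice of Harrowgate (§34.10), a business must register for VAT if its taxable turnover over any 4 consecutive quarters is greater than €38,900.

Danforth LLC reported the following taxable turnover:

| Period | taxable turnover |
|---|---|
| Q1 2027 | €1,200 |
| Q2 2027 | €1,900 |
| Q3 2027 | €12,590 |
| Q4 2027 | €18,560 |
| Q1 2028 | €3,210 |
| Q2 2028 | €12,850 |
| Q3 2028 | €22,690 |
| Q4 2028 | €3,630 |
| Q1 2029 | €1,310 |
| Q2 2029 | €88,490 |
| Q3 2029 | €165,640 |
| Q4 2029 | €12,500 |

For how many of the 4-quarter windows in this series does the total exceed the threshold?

7

Q1 2027–Q4 2027: €1,200 + €1,900 + €12,590 + €18,560 = €34,250 (under)
Q2 2027–Q1 2028: €1,900 + €12,590 + €18,560 + €3,210 = €36,260 (under)
Q3 2027–Q2 2028: €12,590 + €18,560 + €3,210 + €12,850 = €47,210 (over)
Q4 2027–Q3 2028: €18,560 + €3,210 + €12,850 + €22,690 = €57,310 (over)
Q1 2028–Q4 2028: €3,210 + €12,850 + €22,690 + €3,630 = €42,380 (over)
Q2 2028–Q1 2029: €12,850 + €22,690 + €3,630 + €1,310 = €40,480 (over)
Q3 2028–Q2 2029: €22,690 + €3,630 + €1,310 + €88,490 = €116,120 (over)
Q4 2028–Q3 2029: €3,630 + €1,310 + €88,490 + €165,640 = €259,070 (over)
Q1 2029–Q4 2029: €1,310 + €88,490 + €165,640 + €12,500 = €267,940 (over)
7 windows exceed the threshold.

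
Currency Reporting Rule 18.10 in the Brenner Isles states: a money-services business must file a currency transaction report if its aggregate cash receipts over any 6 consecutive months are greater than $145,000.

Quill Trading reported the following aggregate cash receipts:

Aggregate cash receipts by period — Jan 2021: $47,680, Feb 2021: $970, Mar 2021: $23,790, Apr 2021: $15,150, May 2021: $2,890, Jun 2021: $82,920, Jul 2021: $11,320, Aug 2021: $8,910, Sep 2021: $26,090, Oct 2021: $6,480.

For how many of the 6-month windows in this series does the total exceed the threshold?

2

Jan 2021–Jun 2021: $47,680 + $970 + $23,790 + $15,150 + $2,890 + $82,920 = $173,400 (over)
Feb 2021–Jul 2021: $970 + $23,790 + $15,150 + $2,890 + $82,920 + $11,320 = $137,040 (under)
Mar 2021–Aug 2021: $23,790 + $15,150 + $2,890 + $82,920 + $11,320 + $8,910 = $144,980 (under)
Apr 2021–Sep 2021: $15,150 + $2,890 + $82,920 + $11,320 + $8,910 + $26,090 = $147,280 (over)
May 2021–Oct 2021: $2,890 + $82,920 + $11,320 + $8,910 + $26,090 + $6,480 = $138,610 (under)
2 windows exceed the threshold.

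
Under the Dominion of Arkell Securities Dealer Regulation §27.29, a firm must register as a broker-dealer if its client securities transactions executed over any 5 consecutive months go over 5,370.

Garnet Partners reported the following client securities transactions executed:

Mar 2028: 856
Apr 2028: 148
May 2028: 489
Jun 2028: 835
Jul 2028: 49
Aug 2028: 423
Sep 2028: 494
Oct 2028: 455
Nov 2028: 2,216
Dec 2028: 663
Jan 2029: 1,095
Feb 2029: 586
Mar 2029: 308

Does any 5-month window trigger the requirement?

Mar 2028–Jul 2028: 856 + 148 + 489 + 835 + 49 = 2,377 (under)
Apr 2028–Aug 2028: 148 + 489 + 835 + 49 + 423 = 1,944 (under)
May 2028–Sep 2028: 489 + 835 + 49 + 423 + 494 = 2,290 (under)
Jun 2028–Oct 2028: 835 + 49 + 423 + 494 + 455 = 2,256 (under)
Jul 2028–Nov 2028: 49 + 423 + 494 + 455 + 2,216 = 3,637 (under)
Aug 2028–Dec 2028: 423 + 494 + 455 + 2,216 + 663 = 4,251 (under)
Sep 2028–Jan 2029: 494 + 455 + 2,216 + 663 + 1,095 = 4,923 (under)
Oct 2028–Feb 2029: 455 + 2,216 + 663 + 1,095 + 586 = 5,015 (under)
Nov 2028–Mar 2029: 2,216 + 663 + 1,095 + 586 + 308 = 4,868 (under)
No window exceeds 5,370.

No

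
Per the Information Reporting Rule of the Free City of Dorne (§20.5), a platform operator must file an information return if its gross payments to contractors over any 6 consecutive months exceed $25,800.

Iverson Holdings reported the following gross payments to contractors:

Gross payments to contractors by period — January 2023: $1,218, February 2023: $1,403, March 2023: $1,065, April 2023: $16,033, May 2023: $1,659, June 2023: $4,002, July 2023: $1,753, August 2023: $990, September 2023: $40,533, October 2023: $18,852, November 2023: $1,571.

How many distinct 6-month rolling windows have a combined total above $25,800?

January 2023–June 2023: $1,218 + $1,403 + $1,065 + $16,033 + $1,659 + $4,002 = $25,380 (under)
February 2023–July 2023: $1,403 + $1,065 + $16,033 + $1,659 + $4,002 + $1,753 = $25,915 (over)
March 2023–August 2023: $1,065 + $16,033 + $1,659 + $4,002 + $1,753 + $990 = $25,502 (under)
April 2023–September 2023: $16,033 + $1,659 + $4,002 + $1,753 + $990 + $40,533 = $64,970 (over)
May 2023–October 2023: $1,659 + $4,002 + $1,753 + $990 + $40,533 + $18,852 = $67,789 (over)
June 2023–November 2023: $4,002 + $1,753 + $990 + $40,533 + $18,852 + $1,571 = $67,701 (over)
4 windows exceed the threshold.

4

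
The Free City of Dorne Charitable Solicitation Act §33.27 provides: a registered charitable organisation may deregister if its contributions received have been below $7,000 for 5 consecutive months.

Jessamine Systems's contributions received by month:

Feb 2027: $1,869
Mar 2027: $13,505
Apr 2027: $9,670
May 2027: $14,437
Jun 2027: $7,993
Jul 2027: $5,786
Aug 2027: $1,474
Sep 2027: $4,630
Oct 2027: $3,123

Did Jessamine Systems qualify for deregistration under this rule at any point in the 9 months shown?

No

Months below $7,000: Feb 2027, Jul 2027, Aug 2027, Sep 2027, Oct 2027.
Longest run of consecutive months below the threshold: 4.
4 < 5, so Jessamine Systems never became eligible.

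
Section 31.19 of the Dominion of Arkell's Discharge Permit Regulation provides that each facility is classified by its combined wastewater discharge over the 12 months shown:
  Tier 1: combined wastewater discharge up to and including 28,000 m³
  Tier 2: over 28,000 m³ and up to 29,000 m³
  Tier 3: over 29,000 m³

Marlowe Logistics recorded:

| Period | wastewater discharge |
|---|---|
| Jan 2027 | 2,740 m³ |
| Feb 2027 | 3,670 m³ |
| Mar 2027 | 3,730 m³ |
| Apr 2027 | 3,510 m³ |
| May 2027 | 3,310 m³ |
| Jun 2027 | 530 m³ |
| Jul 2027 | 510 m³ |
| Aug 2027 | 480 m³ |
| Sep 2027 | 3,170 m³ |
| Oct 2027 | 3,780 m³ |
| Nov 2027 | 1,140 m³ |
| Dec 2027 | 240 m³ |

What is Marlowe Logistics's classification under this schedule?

Tier 1

Combined wastewater discharge: 2,740 m³ + 3,670 m³ + 3,730 m³ + 3,510 m³ + 3,310 m³ + 530 m³ + 510 m³ + 480 m³ + 3,170 m³ + 3,780 m³ + 1,140 m³ + 240 m³ = 26,810 m³.
26,810 m³ ≤ 28,000 m³, so Tier 1 applies.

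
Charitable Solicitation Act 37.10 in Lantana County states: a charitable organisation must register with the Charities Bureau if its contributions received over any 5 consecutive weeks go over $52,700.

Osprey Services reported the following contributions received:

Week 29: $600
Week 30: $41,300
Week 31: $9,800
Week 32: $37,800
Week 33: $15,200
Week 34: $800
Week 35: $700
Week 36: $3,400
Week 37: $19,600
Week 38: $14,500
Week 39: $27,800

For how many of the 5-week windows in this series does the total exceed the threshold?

5

Week 29–Week 33: $600 + $41,300 + $9,800 + $37,800 + $15,200 = $104,700 (over)
Week 30–Week 34: $41,300 + $9,800 + $37,800 + $15,200 + $800 = $104,900 (over)
Week 31–Week 35: $9,800 + $37,800 + $15,200 + $800 + $700 = $64,300 (over)
Week 32–Week 36: $37,800 + $15,200 + $800 + $700 + $3,400 = $57,900 (over)
Week 33–Week 37: $15,200 + $800 + $700 + $3,400 + $19,600 = $39,700 (under)
Week 34–Week 38: $800 + $700 + $3,400 + $19,600 + $14,500 = $39,000 (under)
Week 35–Week 39: $700 + $3,400 + $19,600 + $14,500 + $27,800 = $66,000 (over)
5 windows exceed the threshold.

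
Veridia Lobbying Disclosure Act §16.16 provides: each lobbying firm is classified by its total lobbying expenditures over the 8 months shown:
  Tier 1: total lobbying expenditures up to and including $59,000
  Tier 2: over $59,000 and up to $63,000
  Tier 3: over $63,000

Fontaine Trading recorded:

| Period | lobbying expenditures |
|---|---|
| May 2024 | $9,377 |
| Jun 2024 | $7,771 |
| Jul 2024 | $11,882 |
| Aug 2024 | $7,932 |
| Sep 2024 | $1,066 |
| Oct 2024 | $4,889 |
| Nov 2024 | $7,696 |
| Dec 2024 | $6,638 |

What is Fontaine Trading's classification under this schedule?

Total lobbying expenditures: $9,377 + $7,771 + $11,882 + $7,932 + $1,066 + $4,889 + $7,696 + $6,638 = $57,251.
$57,251 ≤ $59,000, so Tier 1 applies.

Tier 1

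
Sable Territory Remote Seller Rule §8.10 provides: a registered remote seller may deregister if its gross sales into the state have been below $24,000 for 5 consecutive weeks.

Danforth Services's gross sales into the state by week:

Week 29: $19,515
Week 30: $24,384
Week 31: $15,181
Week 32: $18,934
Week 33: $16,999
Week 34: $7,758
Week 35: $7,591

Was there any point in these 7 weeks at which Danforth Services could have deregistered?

Weeks below $24,000: Week 29, Week 31, Week 32, Week 33, Week 34, Week 35.
Longest run of consecutive weeks below the threshold: 5.
5 ≥ 5, so Danforth Services became eligible.

Yes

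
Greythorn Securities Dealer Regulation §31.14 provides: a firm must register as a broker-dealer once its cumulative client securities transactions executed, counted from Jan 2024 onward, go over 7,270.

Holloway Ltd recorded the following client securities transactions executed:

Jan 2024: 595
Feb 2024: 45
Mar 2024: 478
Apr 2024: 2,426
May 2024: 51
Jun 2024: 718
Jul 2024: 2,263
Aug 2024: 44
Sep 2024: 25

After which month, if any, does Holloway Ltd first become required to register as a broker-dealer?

Through Jan 2024: 595
Through Feb 2024: 640
Through Mar 2024: 1,118
Through Apr 2024: 3,544
Through May 2024: 3,595
Through Jun 2024: 4,313
Through Jul 2024: 6,576
Through Aug 2024: 6,620
Through Sep 2024: 6,645
Final cumulative total 6,645 ≤ 7,270; the threshold is never exceeded.

Not triggered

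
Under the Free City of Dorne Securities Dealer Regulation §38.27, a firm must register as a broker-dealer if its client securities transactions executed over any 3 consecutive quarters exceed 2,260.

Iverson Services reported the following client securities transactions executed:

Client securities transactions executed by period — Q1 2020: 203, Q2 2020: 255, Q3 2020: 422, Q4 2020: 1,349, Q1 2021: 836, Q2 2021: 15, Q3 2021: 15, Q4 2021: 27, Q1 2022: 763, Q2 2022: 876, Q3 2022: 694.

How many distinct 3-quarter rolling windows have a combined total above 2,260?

Q1 2020–Q3 2020: 203 + 255 + 422 = 880 (under)
Q2 2020–Q4 2020: 255 + 422 + 1,349 = 2,026 (under)
Q3 2020–Q1 2021: 422 + 1,349 + 836 = 2,607 (over)
Q4 2020–Q2 2021: 1,349 + 836 + 15 = 2,200 (under)
Q1 2021–Q3 2021: 836 + 15 + 15 = 866 (under)
Q2 2021–Q4 2021: 15 + 15 + 27 = 57 (under)
Q3 2021–Q1 2022: 15 + 27 + 763 = 805 (under)
Q4 2021–Q2 2022: 27 + 763 + 876 = 1,666 (under)
Q1 2022–Q3 2022: 763 + 876 + 694 = 2,333 (over)
2 windows exceed the threshold.

2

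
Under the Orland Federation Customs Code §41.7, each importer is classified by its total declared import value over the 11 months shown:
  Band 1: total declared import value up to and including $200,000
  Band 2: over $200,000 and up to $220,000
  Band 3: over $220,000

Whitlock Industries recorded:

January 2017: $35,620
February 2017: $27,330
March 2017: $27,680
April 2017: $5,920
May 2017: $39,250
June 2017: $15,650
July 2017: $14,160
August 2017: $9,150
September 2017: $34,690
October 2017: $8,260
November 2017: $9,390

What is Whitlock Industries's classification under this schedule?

Total declared import value: $35,620 + $27,330 + $27,680 + $5,920 + $39,250 + $15,650 + $14,160 + $9,150 + $34,690 + $8,260 + $9,390 = $227,100.
$227,100 > $220,000, so Band 3 applies.

Band 3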